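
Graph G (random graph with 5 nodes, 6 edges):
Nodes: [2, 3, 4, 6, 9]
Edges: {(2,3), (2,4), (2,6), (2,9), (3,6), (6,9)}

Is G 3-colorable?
A valid 3-coloring: color 1: [2]; color 2: [4, 6]; color 3: [3, 9].
(χ(G) = 3 ≤ 3.)

Yes, G is 3-colorable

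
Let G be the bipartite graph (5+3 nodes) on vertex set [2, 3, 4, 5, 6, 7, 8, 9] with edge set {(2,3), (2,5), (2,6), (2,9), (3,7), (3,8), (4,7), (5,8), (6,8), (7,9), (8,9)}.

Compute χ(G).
Clique number ω(G) = 2 (lower bound: χ ≥ ω).
The graph is bipartite (no odd cycle), so 2 colors suffice: χ(G) = 2.
A valid 2-coloring: color 1: [2, 7, 8]; color 2: [3, 4, 5, 6, 9].

χ(G) = 2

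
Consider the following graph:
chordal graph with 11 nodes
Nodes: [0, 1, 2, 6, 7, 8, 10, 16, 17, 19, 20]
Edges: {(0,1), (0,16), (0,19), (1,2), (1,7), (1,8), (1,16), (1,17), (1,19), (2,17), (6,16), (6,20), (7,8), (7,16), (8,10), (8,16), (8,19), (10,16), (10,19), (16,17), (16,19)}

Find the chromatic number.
Clique number ω(G) = 4 (lower bound: χ ≥ ω).
The clique on [0, 1, 16, 19] has size 4, forcing χ ≥ 4, and the coloring below uses 4 colors, so χ(G) = 4.
A valid 4-coloring: color 1: [2, 16, 20]; color 2: [1, 6, 10]; color 3: [7, 17, 19]; color 4: [0, 8].

χ(G) = 4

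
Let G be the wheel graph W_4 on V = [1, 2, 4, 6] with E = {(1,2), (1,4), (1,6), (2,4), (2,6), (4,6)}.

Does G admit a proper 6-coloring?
A valid 6-coloring: color 1: [4]; color 2: [6]; color 3: [1]; color 4: [2].
(χ(G) = 4 ≤ 6.)

Yes, G is 6-colorable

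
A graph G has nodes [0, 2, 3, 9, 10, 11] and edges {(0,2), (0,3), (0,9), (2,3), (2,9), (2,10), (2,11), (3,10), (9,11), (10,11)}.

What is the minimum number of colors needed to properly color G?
χ(G) = 4

Clique number ω(G) = 3 (lower bound: χ ≥ ω).
Odd cycle [11, 10, 3, 0, 9] needs 3 colors (χ ≥ 3).
Vertex 2 is adjacent to every vertex of [0, 3, 9, 10, 11], which already need 3 colors among themselves, so 2 needs a new color (χ ≥ 4).
The coloring below uses 4 colors, so χ(G) = 4.
A valid 4-coloring: color 1: [2]; color 2: [0, 11]; color 3: [9, 10]; color 4: [3].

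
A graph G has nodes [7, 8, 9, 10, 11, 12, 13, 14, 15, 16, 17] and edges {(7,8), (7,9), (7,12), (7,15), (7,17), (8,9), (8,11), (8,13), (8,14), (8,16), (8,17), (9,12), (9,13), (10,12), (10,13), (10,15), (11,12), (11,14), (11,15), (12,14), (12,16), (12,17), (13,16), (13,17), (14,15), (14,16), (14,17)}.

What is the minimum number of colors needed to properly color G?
χ(G) = 3

Clique number ω(G) = 3 (lower bound: χ ≥ ω).
The clique on [8, 11, 14] has size 3, forcing χ ≥ 3, and the coloring below uses 3 colors, so χ(G) = 3.
A valid 3-coloring: color 1: [8, 12, 15]; color 2: [7, 13, 14]; color 3: [9, 10, 11, 16, 17].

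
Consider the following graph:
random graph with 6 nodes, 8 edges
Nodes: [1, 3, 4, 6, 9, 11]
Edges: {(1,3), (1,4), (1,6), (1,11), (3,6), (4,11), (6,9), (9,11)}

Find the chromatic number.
Clique number ω(G) = 3 (lower bound: χ ≥ ω).
The clique on [1, 4, 11] has size 3, forcing χ ≥ 3, and the coloring below uses 3 colors, so χ(G) = 3.
A valid 3-coloring: color 1: [1, 9]; color 2: [6, 11]; color 3: [3, 4].

χ(G) = 3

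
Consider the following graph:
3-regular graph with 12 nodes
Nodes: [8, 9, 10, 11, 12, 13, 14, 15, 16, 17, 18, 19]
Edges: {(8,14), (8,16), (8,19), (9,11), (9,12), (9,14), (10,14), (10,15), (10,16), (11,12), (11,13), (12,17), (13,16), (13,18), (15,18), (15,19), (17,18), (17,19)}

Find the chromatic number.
Clique number ω(G) = 3 (lower bound: χ ≥ ω).
The clique on [9, 11, 12] has size 3, forcing χ ≥ 3, and the coloring below uses 3 colors, so χ(G) = 3.
A valid 3-coloring: color 1: [8, 10, 12, 13]; color 2: [9, 16, 18, 19]; color 3: [11, 14, 15, 17].

χ(G) = 3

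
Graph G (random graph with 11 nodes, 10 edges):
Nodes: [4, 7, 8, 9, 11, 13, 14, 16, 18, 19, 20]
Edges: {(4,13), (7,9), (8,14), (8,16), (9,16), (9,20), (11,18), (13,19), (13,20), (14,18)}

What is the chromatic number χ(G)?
Clique number ω(G) = 2 (lower bound: χ ≥ ω).
The graph is bipartite (no odd cycle), so 2 colors suffice: χ(G) = 2.
A valid 2-coloring: color 1: [8, 9, 13, 18]; color 2: [4, 7, 11, 14, 16, 19, 20].

χ(G) = 2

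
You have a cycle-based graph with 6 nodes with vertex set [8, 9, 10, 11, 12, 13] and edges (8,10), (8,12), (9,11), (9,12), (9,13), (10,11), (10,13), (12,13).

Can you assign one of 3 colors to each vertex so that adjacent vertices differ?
A valid 3-coloring: color 1: [10, 12]; color 2: [8, 11, 13]; color 3: [9].
(χ(G) = 3 ≤ 3.)

Yes, G is 3-colorable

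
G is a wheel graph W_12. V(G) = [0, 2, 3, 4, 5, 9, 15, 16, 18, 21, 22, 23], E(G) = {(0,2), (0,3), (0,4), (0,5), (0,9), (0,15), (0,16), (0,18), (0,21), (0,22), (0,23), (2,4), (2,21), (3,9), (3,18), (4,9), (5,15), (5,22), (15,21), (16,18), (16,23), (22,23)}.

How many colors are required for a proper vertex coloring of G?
Clique number ω(G) = 3 (lower bound: χ ≥ ω).
Odd cycle [22, 5, 15, 21, 2, 4, 9, 3, 18, 16, 23] needs 3 colors (χ ≥ 3).
Vertex 0 is adjacent to every vertex of [2, 3, 4, 5, 9, 15, 16, 18, 21, 22, 23], which already need 3 colors among themselves, so 0 needs a new color (χ ≥ 4).
The coloring below uses 4 colors, so χ(G) = 4.
A valid 4-coloring: color 1: [0]; color 2: [2, 9, 15, 16, 22]; color 3: [3, 4, 5, 21, 23]; color 4: [18].

χ(G) = 4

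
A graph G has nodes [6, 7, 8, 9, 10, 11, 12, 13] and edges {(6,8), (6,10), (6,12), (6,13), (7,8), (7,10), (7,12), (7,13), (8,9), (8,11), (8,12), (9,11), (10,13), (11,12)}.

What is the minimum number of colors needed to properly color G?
χ(G) = 3

Clique number ω(G) = 3 (lower bound: χ ≥ ω).
The clique on [8, 9, 11] has size 3, forcing χ ≥ 3, and the coloring below uses 3 colors, so χ(G) = 3.
A valid 3-coloring: color 1: [8, 13]; color 2: [6, 7, 11]; color 3: [9, 10, 12].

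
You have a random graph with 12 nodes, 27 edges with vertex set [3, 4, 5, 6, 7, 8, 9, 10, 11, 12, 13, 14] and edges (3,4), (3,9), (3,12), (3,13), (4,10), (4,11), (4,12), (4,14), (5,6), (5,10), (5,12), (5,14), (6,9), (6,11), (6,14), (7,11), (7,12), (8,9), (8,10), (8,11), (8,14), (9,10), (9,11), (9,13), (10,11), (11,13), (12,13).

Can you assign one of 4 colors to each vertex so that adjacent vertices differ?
A valid 4-coloring: color 1: [11, 12, 14]; color 2: [4, 5, 7, 9]; color 3: [6, 10, 13]; color 4: [3, 8].
(χ(G) = 4 ≤ 4.)

Yes, G is 4-colorable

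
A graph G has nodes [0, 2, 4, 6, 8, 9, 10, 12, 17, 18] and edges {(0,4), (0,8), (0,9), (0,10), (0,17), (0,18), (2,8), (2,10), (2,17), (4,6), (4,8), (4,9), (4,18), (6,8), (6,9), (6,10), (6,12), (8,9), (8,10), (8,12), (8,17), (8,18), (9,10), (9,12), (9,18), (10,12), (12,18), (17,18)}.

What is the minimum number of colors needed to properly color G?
χ(G) = 5

Clique number ω(G) = 5 (lower bound: χ ≥ ω).
The clique on [0, 4, 8, 9, 18] has size 5, forcing χ ≥ 5, and the coloring below uses 5 colors, so χ(G) = 5.
A valid 5-coloring: color 1: [8]; color 2: [9, 17]; color 3: [10, 18]; color 4: [0, 2, 6]; color 5: [4, 12].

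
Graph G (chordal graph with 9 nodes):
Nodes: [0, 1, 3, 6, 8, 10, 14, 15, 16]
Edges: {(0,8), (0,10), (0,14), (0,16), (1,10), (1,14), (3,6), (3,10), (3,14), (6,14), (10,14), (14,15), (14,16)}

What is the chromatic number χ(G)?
χ(G) = 3

Clique number ω(G) = 3 (lower bound: χ ≥ ω).
The clique on [0, 14, 16] has size 3, forcing χ ≥ 3, and the coloring below uses 3 colors, so χ(G) = 3.
A valid 3-coloring: color 1: [8, 14]; color 2: [6, 10, 15, 16]; color 3: [0, 1, 3].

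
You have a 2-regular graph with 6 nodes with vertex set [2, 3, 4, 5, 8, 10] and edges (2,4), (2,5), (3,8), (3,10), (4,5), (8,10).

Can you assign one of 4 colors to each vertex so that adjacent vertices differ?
A valid 4-coloring: color 1: [5, 8]; color 2: [3, 4]; color 3: [2, 10].
(χ(G) = 3 ≤ 4.)

Yes, G is 4-colorable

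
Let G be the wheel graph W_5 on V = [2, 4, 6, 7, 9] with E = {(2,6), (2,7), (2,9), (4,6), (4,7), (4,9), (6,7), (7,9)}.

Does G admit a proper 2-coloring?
No, G is not 2-colorable

The clique on vertices [2, 7, 9] has size 3 > 2, so it alone needs 3 colors.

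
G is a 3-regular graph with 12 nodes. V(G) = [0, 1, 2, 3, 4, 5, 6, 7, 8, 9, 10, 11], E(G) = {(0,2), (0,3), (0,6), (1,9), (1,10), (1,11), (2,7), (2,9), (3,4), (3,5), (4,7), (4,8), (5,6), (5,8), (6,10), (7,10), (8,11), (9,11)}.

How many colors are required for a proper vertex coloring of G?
χ(G) = 3

Clique number ω(G) = 3 (lower bound: χ ≥ ω).
The clique on [1, 9, 11] has size 3, forcing χ ≥ 3, and the coloring below uses 3 colors, so χ(G) = 3.
A valid 3-coloring: color 1: [1, 2, 3, 6, 8]; color 2: [0, 4, 5, 10, 11]; color 3: [7, 9].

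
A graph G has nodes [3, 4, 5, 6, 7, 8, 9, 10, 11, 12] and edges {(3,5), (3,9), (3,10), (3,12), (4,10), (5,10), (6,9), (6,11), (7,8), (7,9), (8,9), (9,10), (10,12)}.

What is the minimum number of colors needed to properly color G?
Clique number ω(G) = 3 (lower bound: χ ≥ ω).
The clique on [3, 5, 10] has size 3, forcing χ ≥ 3, and the coloring below uses 3 colors, so χ(G) = 3.
A valid 3-coloring: color 1: [4, 5, 9, 11, 12]; color 2: [6, 8, 10]; color 3: [3, 7].

χ(G) = 3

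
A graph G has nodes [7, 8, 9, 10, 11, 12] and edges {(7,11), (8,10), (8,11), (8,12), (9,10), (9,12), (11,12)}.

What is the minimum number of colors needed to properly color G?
Clique number ω(G) = 3 (lower bound: χ ≥ ω).
The clique on [8, 11, 12] has size 3, forcing χ ≥ 3, and the coloring below uses 3 colors, so χ(G) = 3.
A valid 3-coloring: color 1: [7, 8, 9]; color 2: [10, 12]; color 3: [11].

χ(G) = 3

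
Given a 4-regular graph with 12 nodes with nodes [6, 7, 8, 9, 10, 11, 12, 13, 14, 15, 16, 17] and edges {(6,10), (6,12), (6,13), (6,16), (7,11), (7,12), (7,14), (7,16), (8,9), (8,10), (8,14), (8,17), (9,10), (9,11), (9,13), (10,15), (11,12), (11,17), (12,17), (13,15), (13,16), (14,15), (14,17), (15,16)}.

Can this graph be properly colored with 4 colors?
Yes, G is 4-colorable

A valid 4-coloring: color 1: [7, 10, 13, 17]; color 2: [6, 8, 11, 15]; color 3: [9, 12, 14, 16].
(χ(G) = 3 ≤ 4.)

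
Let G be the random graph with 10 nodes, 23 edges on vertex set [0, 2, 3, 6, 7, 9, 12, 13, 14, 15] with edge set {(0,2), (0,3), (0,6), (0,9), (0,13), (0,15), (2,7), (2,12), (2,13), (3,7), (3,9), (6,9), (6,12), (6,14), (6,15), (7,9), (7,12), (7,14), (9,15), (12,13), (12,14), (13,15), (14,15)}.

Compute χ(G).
χ(G) = 4

Clique number ω(G) = 4 (lower bound: χ ≥ ω).
The clique on [0, 6, 9, 15] has size 4, forcing χ ≥ 4, and the coloring below uses 4 colors, so χ(G) = 4.
A valid 4-coloring: color 1: [0, 14]; color 2: [2, 3, 15]; color 3: [6, 7, 13]; color 4: [9, 12].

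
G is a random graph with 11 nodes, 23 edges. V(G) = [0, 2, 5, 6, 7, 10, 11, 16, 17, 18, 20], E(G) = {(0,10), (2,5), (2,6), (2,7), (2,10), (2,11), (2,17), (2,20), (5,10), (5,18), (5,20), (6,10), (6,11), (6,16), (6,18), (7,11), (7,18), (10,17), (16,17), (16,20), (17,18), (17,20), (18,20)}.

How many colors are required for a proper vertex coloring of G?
Clique number ω(G) = 3 (lower bound: χ ≥ ω).
The clique on [16, 17, 20] has size 3, forcing χ ≥ 3, and the coloring below uses 3 colors, so χ(G) = 3.
A valid 3-coloring: color 1: [0, 2, 16, 18]; color 2: [5, 6, 7, 17]; color 3: [10, 11, 20].

χ(G) = 3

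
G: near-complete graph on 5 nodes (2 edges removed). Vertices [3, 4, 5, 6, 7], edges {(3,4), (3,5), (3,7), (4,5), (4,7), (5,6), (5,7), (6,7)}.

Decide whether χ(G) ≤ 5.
A valid 5-coloring: color 1: [5]; color 2: [7]; color 3: [4, 6]; color 4: [3].
(χ(G) = 4 ≤ 5.)

Yes, G is 5-colorable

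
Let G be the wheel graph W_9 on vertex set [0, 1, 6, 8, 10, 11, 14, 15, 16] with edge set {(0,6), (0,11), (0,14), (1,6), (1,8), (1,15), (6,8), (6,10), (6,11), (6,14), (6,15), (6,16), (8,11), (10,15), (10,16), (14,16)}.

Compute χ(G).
χ(G) = 3

Clique number ω(G) = 3 (lower bound: χ ≥ ω).
The clique on [0, 6, 11] has size 3, forcing χ ≥ 3, and the coloring below uses 3 colors, so χ(G) = 3.
A valid 3-coloring: color 1: [6]; color 2: [1, 10, 11, 14]; color 3: [0, 8, 15, 16].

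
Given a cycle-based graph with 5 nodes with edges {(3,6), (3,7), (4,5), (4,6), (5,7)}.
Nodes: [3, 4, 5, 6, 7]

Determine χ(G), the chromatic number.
Clique number ω(G) = 2 (lower bound: χ ≥ ω).
Odd cycle [3, 6, 4, 5, 7] needs 3 colors (χ ≥ 3).
The coloring below uses 3 colors, so χ(G) = 3.
A valid 3-coloring: color 1: [3, 5]; color 2: [6, 7]; color 3: [4].

χ(G) = 3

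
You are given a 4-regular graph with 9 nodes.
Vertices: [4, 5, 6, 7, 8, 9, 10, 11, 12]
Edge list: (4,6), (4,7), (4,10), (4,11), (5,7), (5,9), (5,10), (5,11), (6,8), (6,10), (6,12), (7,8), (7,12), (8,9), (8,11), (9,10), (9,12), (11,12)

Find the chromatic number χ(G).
χ(G) = 3

Clique number ω(G) = 3 (lower bound: χ ≥ ω).
The clique on [4, 6, 10] has size 3, forcing χ ≥ 3, and the coloring below uses 3 colors, so χ(G) = 3.
A valid 3-coloring: color 1: [4, 5, 8, 12]; color 2: [6, 7, 9, 11]; color 3: [10].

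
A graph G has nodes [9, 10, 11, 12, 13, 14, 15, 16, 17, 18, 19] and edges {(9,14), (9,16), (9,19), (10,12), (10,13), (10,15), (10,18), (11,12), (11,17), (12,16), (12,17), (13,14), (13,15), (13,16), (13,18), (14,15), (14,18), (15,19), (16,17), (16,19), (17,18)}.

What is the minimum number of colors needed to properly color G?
Clique number ω(G) = 3 (lower bound: χ ≥ ω).
The clique on [9, 16, 19] has size 3, forcing χ ≥ 3, and the coloring below uses 3 colors, so χ(G) = 3.
A valid 3-coloring: color 1: [10, 11, 14, 16]; color 2: [13, 17, 19]; color 3: [9, 12, 15, 18].

χ(G) = 3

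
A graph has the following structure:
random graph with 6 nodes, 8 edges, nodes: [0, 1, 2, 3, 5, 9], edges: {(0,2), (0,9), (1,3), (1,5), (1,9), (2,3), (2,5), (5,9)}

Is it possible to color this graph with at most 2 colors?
No, G is not 2-colorable

The clique on vertices [1, 5, 9] has size 3 > 2, so it alone needs 3 colors.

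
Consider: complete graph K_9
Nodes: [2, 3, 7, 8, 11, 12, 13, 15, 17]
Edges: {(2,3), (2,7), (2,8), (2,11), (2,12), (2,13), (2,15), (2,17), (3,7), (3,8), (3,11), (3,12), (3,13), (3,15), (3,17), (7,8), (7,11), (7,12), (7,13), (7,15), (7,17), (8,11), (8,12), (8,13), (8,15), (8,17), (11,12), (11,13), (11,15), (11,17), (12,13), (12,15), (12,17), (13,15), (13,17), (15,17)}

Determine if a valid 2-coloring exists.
The clique on vertices [2, 3, 7, 8, 11, 12, 13, 15, 17] has size 9 > 2, so it alone needs 9 colors.

No, G is not 2-colorable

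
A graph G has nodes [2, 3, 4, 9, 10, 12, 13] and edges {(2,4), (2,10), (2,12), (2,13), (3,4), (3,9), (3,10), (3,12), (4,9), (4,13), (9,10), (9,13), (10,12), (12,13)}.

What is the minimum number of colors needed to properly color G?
χ(G) = 4

Clique number ω(G) = 3 (lower bound: χ ≥ ω).
Suppose a proper 3-coloring c exists. The clique [2, 4, 13] takes 3 distinct colors; by symmetry let c(2) = 1, c(4) = 2, c(13) = 3.
- Vertex 9: neighbors [4, 13] already have colors [2, 3] ⇒ c(9) = 1.
- Vertex 3: neighbors [9, 4] already have colors [1, 2] ⇒ c(3) = 3.
- Vertex 10: neighbors [2, 3] already have colors [1, 3] ⇒ c(10) = 2.
- Vertex 12: neighbors [2, 10, 3] already have colors [1, 2, 3] — all 3 colors blocked. Contradiction.
The forced assignments end in a contradiction, so G has no proper 3-coloring (χ ≥ 4).
The coloring below uses 4 colors, so χ(G) = 4.
A valid 4-coloring: color 1: [9, 12]; color 2: [2, 3]; color 3: [4, 10]; color 4: [13].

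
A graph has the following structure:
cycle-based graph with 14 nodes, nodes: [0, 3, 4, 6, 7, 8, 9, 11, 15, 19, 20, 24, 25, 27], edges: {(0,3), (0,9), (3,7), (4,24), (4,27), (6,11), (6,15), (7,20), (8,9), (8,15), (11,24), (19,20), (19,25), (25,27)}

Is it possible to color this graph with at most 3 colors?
Yes, G is 3-colorable

A valid 3-coloring: color 1: [0, 6, 7, 8, 19, 24, 27]; color 2: [3, 4, 9, 11, 15, 20, 25].
(χ(G) = 2 ≤ 3.)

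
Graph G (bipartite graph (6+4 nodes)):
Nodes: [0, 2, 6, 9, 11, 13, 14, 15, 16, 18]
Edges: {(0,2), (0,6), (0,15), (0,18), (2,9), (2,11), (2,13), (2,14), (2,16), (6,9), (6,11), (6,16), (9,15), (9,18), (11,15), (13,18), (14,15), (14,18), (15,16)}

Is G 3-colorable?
A valid 3-coloring: color 1: [2, 6, 15, 18]; color 2: [0, 9, 11, 13, 14, 16].
(χ(G) = 2 ≤ 3.)

Yes, G is 3-colorable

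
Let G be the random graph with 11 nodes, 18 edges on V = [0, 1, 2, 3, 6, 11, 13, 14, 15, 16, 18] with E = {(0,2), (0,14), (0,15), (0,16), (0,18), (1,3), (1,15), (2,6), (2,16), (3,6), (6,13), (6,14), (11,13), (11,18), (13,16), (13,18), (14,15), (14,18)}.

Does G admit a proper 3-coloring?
A valid 3-coloring: color 1: [0, 1, 13]; color 2: [6, 15, 16, 18]; color 3: [2, 3, 11, 14].
(χ(G) = 3 ≤ 3.)

Yes, G is 3-colorable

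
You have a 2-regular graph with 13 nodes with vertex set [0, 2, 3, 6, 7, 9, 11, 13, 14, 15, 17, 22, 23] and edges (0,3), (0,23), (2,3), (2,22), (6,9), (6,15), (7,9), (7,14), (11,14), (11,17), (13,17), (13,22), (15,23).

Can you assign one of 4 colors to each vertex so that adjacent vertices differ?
A valid 4-coloring: color 1: [0, 2, 9, 13, 14, 15]; color 2: [3, 6, 7, 11, 22, 23]; color 3: [17].
(χ(G) = 3 ≤ 4.)

Yes, G is 4-colorable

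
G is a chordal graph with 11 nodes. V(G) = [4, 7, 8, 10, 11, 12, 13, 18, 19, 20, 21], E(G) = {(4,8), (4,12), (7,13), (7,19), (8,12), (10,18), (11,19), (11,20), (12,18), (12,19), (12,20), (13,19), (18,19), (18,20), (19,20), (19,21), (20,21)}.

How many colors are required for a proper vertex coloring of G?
χ(G) = 4

Clique number ω(G) = 4 (lower bound: χ ≥ ω).
The clique on [12, 18, 19, 20] has size 4, forcing χ ≥ 4, and the coloring below uses 4 colors, so χ(G) = 4.
A valid 4-coloring: color 1: [8, 10, 19]; color 2: [4, 13, 20]; color 3: [7, 11, 12, 21]; color 4: [18].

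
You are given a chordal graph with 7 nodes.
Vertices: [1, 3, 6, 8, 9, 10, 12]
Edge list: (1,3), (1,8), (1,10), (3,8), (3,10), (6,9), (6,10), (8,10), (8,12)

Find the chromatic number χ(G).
Clique number ω(G) = 4 (lower bound: χ ≥ ω).
The clique on [1, 3, 8, 10] has size 4, forcing χ ≥ 4, and the coloring below uses 4 colors, so χ(G) = 4.
A valid 4-coloring: color 1: [9, 10, 12]; color 2: [6, 8]; color 3: [1]; color 4: [3].

χ(G) = 4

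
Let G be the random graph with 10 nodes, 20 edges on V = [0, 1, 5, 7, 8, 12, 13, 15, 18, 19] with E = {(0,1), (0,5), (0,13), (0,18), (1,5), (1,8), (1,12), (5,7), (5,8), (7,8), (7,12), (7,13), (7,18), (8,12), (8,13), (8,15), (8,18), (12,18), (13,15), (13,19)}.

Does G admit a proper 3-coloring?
No, G is not 3-colorable

The clique on vertices [7, 8, 12, 18] has size 4 > 3, so it alone needs 4 colors.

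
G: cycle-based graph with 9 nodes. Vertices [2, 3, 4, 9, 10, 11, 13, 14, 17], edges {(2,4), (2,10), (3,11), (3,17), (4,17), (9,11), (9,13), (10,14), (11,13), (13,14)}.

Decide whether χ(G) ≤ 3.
A valid 3-coloring: color 1: [3, 4, 10, 13]; color 2: [2, 11, 14, 17]; color 3: [9].
(χ(G) = 3 ≤ 3.)

Yes, G is 3-colorable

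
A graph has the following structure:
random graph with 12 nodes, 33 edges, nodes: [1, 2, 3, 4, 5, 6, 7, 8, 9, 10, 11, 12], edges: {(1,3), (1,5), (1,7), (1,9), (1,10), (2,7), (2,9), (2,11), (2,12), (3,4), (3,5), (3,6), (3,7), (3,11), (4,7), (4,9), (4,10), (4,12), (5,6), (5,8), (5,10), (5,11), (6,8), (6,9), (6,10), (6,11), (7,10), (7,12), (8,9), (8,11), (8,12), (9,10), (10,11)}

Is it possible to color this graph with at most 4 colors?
Yes, G is 4-colorable

A valid 4-coloring: color 1: [2, 3, 8, 10]; color 2: [1, 4, 6]; color 3: [5, 7, 9]; color 4: [11, 12].
(χ(G) = 4 ≤ 4.)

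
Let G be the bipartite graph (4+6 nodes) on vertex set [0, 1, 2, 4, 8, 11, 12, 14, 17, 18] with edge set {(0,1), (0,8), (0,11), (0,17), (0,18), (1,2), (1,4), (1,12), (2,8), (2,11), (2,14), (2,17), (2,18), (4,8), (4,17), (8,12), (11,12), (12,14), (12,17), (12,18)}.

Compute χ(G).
Clique number ω(G) = 2 (lower bound: χ ≥ ω).
The graph is bipartite (no odd cycle), so 2 colors suffice: χ(G) = 2.
A valid 2-coloring: color 1: [0, 2, 4, 12]; color 2: [1, 8, 11, 14, 17, 18].

χ(G) = 2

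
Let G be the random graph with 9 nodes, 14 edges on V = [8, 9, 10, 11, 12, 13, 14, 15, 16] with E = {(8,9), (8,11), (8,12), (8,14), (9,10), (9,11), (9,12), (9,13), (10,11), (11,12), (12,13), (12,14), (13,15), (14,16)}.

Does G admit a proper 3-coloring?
The clique on vertices [8, 9, 11, 12] has size 4 > 3, so it alone needs 4 colors.

No, G is not 3-colorable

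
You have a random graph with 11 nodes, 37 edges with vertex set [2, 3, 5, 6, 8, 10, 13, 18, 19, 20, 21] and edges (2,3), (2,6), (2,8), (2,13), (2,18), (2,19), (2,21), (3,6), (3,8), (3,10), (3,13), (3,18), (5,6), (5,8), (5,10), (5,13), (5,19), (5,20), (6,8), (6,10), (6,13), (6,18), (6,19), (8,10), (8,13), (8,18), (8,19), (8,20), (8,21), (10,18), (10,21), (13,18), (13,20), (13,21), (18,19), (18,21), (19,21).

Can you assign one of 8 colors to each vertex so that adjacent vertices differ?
Yes, G is 8-colorable

A valid 8-coloring: color 1: [8]; color 2: [10, 13, 19]; color 3: [5, 18]; color 4: [6, 20, 21]; color 5: [2]; color 6: [3].
(χ(G) = 6 ≤ 8.)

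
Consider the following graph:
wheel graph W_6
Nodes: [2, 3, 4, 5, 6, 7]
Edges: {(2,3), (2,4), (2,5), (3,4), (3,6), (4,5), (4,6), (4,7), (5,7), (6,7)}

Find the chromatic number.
Clique number ω(G) = 3 (lower bound: χ ≥ ω).
Odd cycle [2, 3, 6, 7, 5] needs 3 colors (χ ≥ 3).
Vertex 4 is adjacent to every vertex of [2, 3, 5, 6, 7], which already need 3 colors among themselves, so 4 needs a new color (χ ≥ 4).
The coloring below uses 4 colors, so χ(G) = 4.
A valid 4-coloring: color 1: [4]; color 2: [2, 7]; color 3: [3, 5]; color 4: [6].

χ(G) = 4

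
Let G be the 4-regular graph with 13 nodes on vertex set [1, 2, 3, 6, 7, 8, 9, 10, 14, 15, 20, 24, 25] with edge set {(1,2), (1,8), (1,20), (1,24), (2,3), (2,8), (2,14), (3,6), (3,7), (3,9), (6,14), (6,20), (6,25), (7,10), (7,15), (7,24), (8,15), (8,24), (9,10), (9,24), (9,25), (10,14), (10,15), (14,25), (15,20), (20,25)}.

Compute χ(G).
χ(G) = 3

Clique number ω(G) = 3 (lower bound: χ ≥ ω).
The clique on [1, 8, 24] has size 3, forcing χ ≥ 3, and the coloring below uses 3 colors, so χ(G) = 3.
A valid 3-coloring: color 1: [1, 3, 15, 25]; color 2: [7, 8, 9, 14, 20]; color 3: [2, 6, 10, 24].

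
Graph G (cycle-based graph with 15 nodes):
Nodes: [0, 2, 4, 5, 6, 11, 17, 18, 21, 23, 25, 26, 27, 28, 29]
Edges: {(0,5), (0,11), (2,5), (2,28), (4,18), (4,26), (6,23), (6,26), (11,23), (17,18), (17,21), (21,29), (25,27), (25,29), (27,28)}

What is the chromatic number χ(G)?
Clique number ω(G) = 2 (lower bound: χ ≥ ω).
Odd cycle [17, 18, 4, 26, 6, 23, 11, 0, 5, 2, 28, 27, 25, 29, 21] needs 3 colors (χ ≥ 3).
The coloring below uses 3 colors, so χ(G) = 3.
A valid 3-coloring: color 1: [4, 5, 6, 11, 17, 28, 29]; color 2: [0, 2, 18, 21, 23, 26, 27]; color 3: [25].

χ(G) = 3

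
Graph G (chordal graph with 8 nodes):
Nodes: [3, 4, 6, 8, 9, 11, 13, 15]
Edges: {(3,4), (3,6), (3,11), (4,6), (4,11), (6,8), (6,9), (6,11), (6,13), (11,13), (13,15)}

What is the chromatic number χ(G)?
Clique number ω(G) = 4 (lower bound: χ ≥ ω).
The clique on [3, 4, 6, 11] has size 4, forcing χ ≥ 4, and the coloring below uses 4 colors, so χ(G) = 4.
A valid 4-coloring: color 1: [6, 15]; color 2: [8, 9, 11]; color 3: [3, 13]; color 4: [4].

χ(G) = 4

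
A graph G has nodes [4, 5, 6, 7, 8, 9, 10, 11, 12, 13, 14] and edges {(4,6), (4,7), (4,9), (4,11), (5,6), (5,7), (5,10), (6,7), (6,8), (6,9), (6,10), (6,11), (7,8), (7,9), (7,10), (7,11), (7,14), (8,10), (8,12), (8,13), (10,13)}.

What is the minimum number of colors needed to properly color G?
χ(G) = 4

Clique number ω(G) = 4 (lower bound: χ ≥ ω).
The clique on [6, 7, 8, 10] has size 4, forcing χ ≥ 4, and the coloring below uses 4 colors, so χ(G) = 4.
A valid 4-coloring: color 1: [7, 12, 13]; color 2: [6, 14]; color 3: [4, 5, 8]; color 4: [9, 10, 11].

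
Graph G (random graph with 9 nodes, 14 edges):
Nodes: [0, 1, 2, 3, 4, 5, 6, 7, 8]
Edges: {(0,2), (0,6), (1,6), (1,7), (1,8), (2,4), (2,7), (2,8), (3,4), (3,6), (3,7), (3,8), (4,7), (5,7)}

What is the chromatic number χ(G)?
Clique number ω(G) = 3 (lower bound: χ ≥ ω).
The clique on [2, 4, 7] has size 3, forcing χ ≥ 3, and the coloring below uses 3 colors, so χ(G) = 3.
A valid 3-coloring: color 1: [0, 7, 8]; color 2: [1, 2, 3, 5]; color 3: [4, 6].

χ(G) = 3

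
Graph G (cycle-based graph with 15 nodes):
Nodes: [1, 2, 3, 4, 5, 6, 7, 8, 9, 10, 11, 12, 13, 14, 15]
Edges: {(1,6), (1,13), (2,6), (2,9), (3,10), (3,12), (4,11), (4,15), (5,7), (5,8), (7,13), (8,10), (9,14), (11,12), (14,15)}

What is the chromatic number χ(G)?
Clique number ω(G) = 2 (lower bound: χ ≥ ω).
Odd cycle [13, 7, 5, 8, 10, 3, 12, 11, 4, 15, 14, 9, 2, 6, 1] needs 3 colors (χ ≥ 3).
The coloring below uses 3 colors, so χ(G) = 3.
A valid 3-coloring: color 1: [4, 5, 6, 10, 12, 13, 14]; color 2: [1, 3, 7, 8, 9, 11, 15]; color 3: [2].

χ(G) = 3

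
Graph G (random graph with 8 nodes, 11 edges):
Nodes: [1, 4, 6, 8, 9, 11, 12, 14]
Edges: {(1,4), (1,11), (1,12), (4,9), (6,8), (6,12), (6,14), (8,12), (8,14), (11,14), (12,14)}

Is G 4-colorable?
Yes, G is 4-colorable

A valid 4-coloring: color 1: [4, 11, 12]; color 2: [1, 9, 14]; color 3: [6]; color 4: [8].
(χ(G) = 4 ≤ 4.)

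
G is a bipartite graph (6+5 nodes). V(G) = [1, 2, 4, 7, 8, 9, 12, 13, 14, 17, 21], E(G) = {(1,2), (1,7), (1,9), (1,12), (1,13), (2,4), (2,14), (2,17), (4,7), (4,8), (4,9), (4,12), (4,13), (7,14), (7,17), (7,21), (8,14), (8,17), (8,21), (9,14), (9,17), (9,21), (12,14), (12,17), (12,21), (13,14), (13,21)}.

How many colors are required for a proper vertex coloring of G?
Clique number ω(G) = 2 (lower bound: χ ≥ ω).
The graph is bipartite (no odd cycle), so 2 colors suffice: χ(G) = 2.
A valid 2-coloring: color 1: [1, 4, 14, 17, 21]; color 2: [2, 7, 8, 9, 12, 13].

χ(G) = 2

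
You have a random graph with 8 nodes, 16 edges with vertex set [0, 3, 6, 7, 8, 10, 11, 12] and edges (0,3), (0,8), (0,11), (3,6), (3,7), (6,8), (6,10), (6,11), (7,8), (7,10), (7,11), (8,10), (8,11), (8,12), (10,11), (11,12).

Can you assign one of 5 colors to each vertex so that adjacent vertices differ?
A valid 5-coloring: color 1: [3, 11]; color 2: [8]; color 3: [0, 6, 7, 12]; color 4: [10].
(χ(G) = 4 ≤ 5.)

Yes, G is 5-colorable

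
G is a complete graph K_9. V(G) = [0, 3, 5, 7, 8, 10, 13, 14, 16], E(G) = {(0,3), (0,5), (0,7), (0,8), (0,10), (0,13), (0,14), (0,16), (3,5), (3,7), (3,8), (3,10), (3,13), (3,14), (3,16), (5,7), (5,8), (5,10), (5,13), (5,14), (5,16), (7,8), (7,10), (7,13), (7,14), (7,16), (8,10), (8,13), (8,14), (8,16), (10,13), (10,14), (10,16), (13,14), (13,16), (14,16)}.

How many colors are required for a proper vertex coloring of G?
Clique number ω(G) = 9 (lower bound: χ ≥ ω).
The clique on [0, 3, 5, 7, 8, 10, 13, 14, 16] has size 9, forcing χ ≥ 9, and the coloring below uses 9 colors, so χ(G) = 9.
A valid 9-coloring: color 1: [8]; color 2: [0]; color 3: [10]; color 4: [7]; color 5: [13]; color 6: [16]; color 7: [5]; color 8: [3]; color 9: [14].

χ(G) = 9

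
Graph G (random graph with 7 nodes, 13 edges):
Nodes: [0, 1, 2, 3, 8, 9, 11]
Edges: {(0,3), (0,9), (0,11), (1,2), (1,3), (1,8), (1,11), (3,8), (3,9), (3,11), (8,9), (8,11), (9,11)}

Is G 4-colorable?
Yes, G is 4-colorable

A valid 4-coloring: color 1: [2, 3]; color 2: [11]; color 3: [1, 9]; color 4: [0, 8].
(χ(G) = 4 ≤ 4.)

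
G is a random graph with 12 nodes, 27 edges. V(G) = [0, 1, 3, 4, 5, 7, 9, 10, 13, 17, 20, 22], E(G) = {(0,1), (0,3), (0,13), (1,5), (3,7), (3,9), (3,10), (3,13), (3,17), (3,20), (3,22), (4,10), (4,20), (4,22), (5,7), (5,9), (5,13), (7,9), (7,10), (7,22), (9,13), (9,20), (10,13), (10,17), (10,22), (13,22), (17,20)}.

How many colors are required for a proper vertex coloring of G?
χ(G) = 4

Clique number ω(G) = 4 (lower bound: χ ≥ ω).
The clique on [3, 10, 13, 22] has size 4, forcing χ ≥ 4, and the coloring below uses 4 colors, so χ(G) = 4.
A valid 4-coloring: color 1: [3, 4, 5]; color 2: [0, 9, 10]; color 3: [1, 7, 13, 20]; color 4: [17, 22].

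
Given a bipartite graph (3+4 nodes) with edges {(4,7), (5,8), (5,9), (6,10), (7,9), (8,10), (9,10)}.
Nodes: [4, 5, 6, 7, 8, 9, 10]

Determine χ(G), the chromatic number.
Clique number ω(G) = 2 (lower bound: χ ≥ ω).
The graph is bipartite (no odd cycle), so 2 colors suffice: χ(G) = 2.
A valid 2-coloring: color 1: [5, 7, 10]; color 2: [4, 6, 8, 9].

χ(G) = 2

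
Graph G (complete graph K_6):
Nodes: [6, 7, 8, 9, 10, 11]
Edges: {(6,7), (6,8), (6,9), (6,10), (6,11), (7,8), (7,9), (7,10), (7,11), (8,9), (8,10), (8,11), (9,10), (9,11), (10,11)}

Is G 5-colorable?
No, G is not 5-colorable

The clique on vertices [6, 7, 8, 9, 10, 11] has size 6 > 5, so it alone needs 6 colors.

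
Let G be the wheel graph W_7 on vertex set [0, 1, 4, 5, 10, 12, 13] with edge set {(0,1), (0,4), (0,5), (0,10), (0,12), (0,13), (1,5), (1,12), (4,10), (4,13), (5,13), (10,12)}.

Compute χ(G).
Clique number ω(G) = 3 (lower bound: χ ≥ ω).
The clique on [0, 1, 12] has size 3, forcing χ ≥ 3, and the coloring below uses 3 colors, so χ(G) = 3.
A valid 3-coloring: color 1: [0]; color 2: [4, 5, 12]; color 3: [1, 10, 13].

χ(G) = 3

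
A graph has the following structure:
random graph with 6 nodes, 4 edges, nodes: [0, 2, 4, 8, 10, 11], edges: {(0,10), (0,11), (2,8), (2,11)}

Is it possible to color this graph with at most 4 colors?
Yes, G is 4-colorable

A valid 4-coloring: color 1: [0, 2, 4]; color 2: [8, 10, 11].
(χ(G) = 2 ≤ 4.)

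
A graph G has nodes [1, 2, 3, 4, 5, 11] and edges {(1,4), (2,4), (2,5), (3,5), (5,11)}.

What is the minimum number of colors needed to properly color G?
χ(G) = 2

Clique number ω(G) = 2 (lower bound: χ ≥ ω).
The graph is bipartite (no odd cycle), so 2 colors suffice: χ(G) = 2.
A valid 2-coloring: color 1: [4, 5]; color 2: [1, 2, 3, 11].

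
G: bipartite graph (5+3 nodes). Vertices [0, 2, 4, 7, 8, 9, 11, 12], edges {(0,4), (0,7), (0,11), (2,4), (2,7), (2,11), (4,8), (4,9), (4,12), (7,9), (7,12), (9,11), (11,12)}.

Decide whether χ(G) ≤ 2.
Yes, G is 2-colorable

A valid 2-coloring: color 1: [4, 7, 11]; color 2: [0, 2, 8, 9, 12].
(χ(G) = 2 ≤ 2.)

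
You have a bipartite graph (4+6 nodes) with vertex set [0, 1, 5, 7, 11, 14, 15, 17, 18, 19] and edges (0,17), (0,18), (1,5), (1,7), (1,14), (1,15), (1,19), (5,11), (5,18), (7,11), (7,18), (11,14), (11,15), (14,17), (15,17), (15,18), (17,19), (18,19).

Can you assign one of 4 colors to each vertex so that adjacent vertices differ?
Yes, G is 4-colorable

A valid 4-coloring: color 1: [1, 11, 17, 18]; color 2: [0, 5, 7, 14, 15, 19].
(χ(G) = 2 ≤ 4.)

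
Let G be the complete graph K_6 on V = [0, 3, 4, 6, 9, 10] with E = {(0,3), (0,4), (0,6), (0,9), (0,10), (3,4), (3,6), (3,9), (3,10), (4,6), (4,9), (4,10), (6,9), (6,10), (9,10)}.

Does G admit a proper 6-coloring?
Yes, G is 6-colorable

A valid 6-coloring: color 1: [3]; color 2: [0]; color 3: [4]; color 4: [9]; color 5: [6]; color 6: [10].
(χ(G) = 6 ≤ 6.)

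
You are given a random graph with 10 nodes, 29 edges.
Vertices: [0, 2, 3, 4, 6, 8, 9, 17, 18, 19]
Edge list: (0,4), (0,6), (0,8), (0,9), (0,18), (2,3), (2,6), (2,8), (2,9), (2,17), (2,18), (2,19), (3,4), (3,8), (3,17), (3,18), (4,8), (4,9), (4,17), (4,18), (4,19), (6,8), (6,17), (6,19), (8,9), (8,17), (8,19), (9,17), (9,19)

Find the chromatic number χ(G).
χ(G) = 4

Clique number ω(G) = 4 (lower bound: χ ≥ ω).
The clique on [0, 4, 8, 9] has size 4, forcing χ ≥ 4, and the coloring below uses 4 colors, so χ(G) = 4.
A valid 4-coloring: color 1: [8, 18]; color 2: [2, 4]; color 3: [0, 17, 19]; color 4: [3, 6, 9].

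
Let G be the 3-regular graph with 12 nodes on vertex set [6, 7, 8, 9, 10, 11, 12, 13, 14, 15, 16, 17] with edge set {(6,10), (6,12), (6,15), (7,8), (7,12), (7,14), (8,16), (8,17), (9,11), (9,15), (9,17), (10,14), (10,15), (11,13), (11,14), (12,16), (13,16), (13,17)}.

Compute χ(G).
Clique number ω(G) = 3 (lower bound: χ ≥ ω).
The clique on [6, 10, 15] has size 3, forcing χ ≥ 3, and the coloring below uses 3 colors, so χ(G) = 3.
A valid 3-coloring: color 1: [7, 11, 15, 16, 17]; color 2: [6, 8, 9, 13, 14]; color 3: [10, 12].

χ(G) = 3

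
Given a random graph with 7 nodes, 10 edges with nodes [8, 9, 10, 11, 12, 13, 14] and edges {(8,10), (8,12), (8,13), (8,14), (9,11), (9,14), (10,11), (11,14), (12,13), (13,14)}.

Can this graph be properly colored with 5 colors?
A valid 5-coloring: color 1: [8, 11]; color 2: [10, 12, 14]; color 3: [9, 13].
(χ(G) = 3 ≤ 5.)

Yes, G is 5-colorable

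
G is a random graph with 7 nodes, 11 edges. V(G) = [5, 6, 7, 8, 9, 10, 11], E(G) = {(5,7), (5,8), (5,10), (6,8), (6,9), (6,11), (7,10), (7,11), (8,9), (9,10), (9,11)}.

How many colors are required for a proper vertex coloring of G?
χ(G) = 3

Clique number ω(G) = 3 (lower bound: χ ≥ ω).
The clique on [6, 8, 9] has size 3, forcing χ ≥ 3, and the coloring below uses 3 colors, so χ(G) = 3.
A valid 3-coloring: color 1: [5, 9]; color 2: [6, 7]; color 3: [8, 10, 11].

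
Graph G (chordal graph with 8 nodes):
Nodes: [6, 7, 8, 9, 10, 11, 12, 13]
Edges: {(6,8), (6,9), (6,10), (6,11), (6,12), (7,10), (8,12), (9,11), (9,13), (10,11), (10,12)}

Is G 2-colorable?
No, G is not 2-colorable

The clique on vertices [6, 8, 12] has size 3 > 2, so it alone needs 3 colors.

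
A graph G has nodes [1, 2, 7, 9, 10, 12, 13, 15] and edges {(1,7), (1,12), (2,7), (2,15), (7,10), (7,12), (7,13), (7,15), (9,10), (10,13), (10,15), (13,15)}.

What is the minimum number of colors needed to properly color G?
Clique number ω(G) = 4 (lower bound: χ ≥ ω).
The clique on [7, 10, 13, 15] has size 4, forcing χ ≥ 4, and the coloring below uses 4 colors, so χ(G) = 4.
A valid 4-coloring: color 1: [7, 9]; color 2: [2, 10, 12]; color 3: [1, 15]; color 4: [13].

χ(G) = 4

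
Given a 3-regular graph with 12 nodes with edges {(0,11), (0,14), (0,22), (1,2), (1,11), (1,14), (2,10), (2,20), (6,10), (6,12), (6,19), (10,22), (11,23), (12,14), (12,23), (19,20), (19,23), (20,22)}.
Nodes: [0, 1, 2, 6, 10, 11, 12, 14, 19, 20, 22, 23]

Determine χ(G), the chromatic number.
Clique number ω(G) = 2 (lower bound: χ ≥ ω).
Odd cycle [10, 22, 20, 19, 23, 12, 6] needs 3 colors (χ ≥ 3).
The coloring below uses 3 colors, so χ(G) = 3.
A valid 3-coloring: color 1: [0, 1, 10, 12, 20]; color 2: [2, 6, 14, 22, 23]; color 3: [11, 19].

χ(G) = 3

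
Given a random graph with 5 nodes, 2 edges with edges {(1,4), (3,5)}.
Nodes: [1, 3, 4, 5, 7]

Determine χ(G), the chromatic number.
χ(G) = 2

Clique number ω(G) = 2 (lower bound: χ ≥ ω).
The graph is bipartite (no odd cycle), so 2 colors suffice: χ(G) = 2.
A valid 2-coloring: color 1: [1, 5, 7]; color 2: [3, 4].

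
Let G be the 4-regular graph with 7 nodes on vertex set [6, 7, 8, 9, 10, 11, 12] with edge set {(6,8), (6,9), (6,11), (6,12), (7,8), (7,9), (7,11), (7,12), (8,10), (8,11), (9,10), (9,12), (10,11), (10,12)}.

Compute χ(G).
χ(G) = 3

Clique number ω(G) = 3 (lower bound: χ ≥ ω).
The clique on [8, 10, 11] has size 3, forcing χ ≥ 3, and the coloring below uses 3 colors, so χ(G) = 3.
A valid 3-coloring: color 1: [8, 12]; color 2: [9, 11]; color 3: [6, 7, 10].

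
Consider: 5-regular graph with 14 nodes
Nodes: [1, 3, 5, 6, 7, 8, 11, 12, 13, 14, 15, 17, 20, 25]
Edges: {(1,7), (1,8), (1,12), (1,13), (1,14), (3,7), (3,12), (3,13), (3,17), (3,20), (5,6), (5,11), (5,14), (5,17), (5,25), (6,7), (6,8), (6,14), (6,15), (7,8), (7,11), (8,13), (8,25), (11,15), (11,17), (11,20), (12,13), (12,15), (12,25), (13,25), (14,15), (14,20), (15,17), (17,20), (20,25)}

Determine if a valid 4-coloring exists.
A valid 4-coloring: color 1: [5, 7, 13, 15, 20]; color 2: [8, 12, 14, 17]; color 3: [1, 3, 6, 11, 25].
(χ(G) = 3 ≤ 4.)

Yes, G is 4-colorable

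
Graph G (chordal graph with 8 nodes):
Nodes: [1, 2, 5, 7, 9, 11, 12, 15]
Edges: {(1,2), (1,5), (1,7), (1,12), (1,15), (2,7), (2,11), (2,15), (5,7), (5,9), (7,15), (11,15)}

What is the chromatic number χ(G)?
χ(G) = 4

Clique number ω(G) = 4 (lower bound: χ ≥ ω).
The clique on [1, 2, 7, 15] has size 4, forcing χ ≥ 4, and the coloring below uses 4 colors, so χ(G) = 4.
A valid 4-coloring: color 1: [1, 9, 11]; color 2: [5, 12, 15]; color 3: [2]; color 4: [7].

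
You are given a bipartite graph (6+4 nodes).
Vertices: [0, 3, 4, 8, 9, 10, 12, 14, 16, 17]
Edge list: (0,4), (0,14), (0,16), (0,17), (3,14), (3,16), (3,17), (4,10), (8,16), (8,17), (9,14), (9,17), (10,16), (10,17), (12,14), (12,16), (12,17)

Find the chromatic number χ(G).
Clique number ω(G) = 2 (lower bound: χ ≥ ω).
The graph is bipartite (no odd cycle), so 2 colors suffice: χ(G) = 2.
A valid 2-coloring: color 1: [4, 14, 16, 17]; color 2: [0, 3, 8, 9, 10, 12].

χ(G) = 2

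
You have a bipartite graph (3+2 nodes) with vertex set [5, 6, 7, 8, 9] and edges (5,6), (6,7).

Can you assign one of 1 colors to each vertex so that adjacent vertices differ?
Edge (5,6) forces its endpoints to differ, so 1 color is not enough.

No, G is not 1-colorable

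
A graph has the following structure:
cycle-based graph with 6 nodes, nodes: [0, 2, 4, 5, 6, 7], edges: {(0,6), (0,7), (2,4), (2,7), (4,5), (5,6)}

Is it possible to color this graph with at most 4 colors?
Yes, G is 4-colorable

A valid 4-coloring: color 1: [4, 6, 7]; color 2: [0, 2, 5].
(χ(G) = 2 ≤ 4.)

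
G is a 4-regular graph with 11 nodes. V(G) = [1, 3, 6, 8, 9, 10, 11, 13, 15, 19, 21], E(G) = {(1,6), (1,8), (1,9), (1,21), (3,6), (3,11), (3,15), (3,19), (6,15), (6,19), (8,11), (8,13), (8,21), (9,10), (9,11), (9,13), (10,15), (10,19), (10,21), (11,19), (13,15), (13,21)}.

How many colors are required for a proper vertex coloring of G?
Clique number ω(G) = 3 (lower bound: χ ≥ ω).
The clique on [1, 8, 21] has size 3, forcing χ ≥ 3, and the coloring below uses 3 colors, so χ(G) = 3.
A valid 3-coloring: color 1: [8, 9, 15, 19]; color 2: [1, 3, 10, 13]; color 3: [6, 11, 21].

χ(G) = 3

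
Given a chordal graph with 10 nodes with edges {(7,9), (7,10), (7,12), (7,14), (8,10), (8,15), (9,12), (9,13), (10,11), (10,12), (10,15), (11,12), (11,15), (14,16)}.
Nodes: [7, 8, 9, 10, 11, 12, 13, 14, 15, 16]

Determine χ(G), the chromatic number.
Clique number ω(G) = 3 (lower bound: χ ≥ ω).
The clique on [7, 9, 12] has size 3, forcing χ ≥ 3, and the coloring below uses 3 colors, so χ(G) = 3.
A valid 3-coloring: color 1: [9, 10, 14]; color 2: [7, 8, 11, 13, 16]; color 3: [12, 15].

χ(G) = 3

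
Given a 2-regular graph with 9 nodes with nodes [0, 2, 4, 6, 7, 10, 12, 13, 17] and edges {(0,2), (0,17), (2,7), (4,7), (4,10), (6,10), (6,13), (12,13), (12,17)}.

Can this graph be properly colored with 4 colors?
A valid 4-coloring: color 1: [0, 7, 10, 12]; color 2: [2, 4, 6, 17]; color 3: [13].
(χ(G) = 3 ≤ 4.)

Yes, G is 4-colorable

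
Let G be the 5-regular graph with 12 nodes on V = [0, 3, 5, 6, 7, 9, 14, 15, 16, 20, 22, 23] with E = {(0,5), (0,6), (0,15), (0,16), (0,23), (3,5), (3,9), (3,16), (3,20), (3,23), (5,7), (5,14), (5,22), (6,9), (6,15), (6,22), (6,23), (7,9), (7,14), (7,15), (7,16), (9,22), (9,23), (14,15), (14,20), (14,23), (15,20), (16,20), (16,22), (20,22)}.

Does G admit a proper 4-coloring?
Yes, G is 4-colorable

A valid 4-coloring: color 1: [7, 20, 23]; color 2: [0, 3, 14, 22]; color 3: [5, 9, 15, 16]; color 4: [6].
(χ(G) = 4 ≤ 4.)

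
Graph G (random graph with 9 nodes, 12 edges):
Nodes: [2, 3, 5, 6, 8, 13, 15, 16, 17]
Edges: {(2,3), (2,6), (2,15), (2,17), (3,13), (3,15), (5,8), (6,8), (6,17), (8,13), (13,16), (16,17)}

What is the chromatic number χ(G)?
Clique number ω(G) = 3 (lower bound: χ ≥ ω).
The clique on [2, 6, 17] has size 3, forcing χ ≥ 3, and the coloring below uses 3 colors, so χ(G) = 3.
A valid 3-coloring: color 1: [2, 8, 16]; color 2: [5, 13, 15, 17]; color 3: [3, 6].

χ(G) = 3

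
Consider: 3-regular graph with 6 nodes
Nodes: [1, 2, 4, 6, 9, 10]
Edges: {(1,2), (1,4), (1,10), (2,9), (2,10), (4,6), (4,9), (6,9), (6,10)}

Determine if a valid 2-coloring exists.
The clique on vertices [1, 2, 10] has size 3 > 2, so it alone needs 3 colors.

No, G is not 2-colorable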